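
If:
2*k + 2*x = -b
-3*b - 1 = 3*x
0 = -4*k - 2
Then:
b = -5/3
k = -1/2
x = 4/3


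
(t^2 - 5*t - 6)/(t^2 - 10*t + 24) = (t + 1)/(t - 4)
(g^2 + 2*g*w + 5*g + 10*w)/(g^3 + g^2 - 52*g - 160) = (g + 2*w)/(g^2 - 4*g - 32)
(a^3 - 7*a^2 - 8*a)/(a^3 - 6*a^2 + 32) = a*(a^2 - 7*a - 8)/(a^3 - 6*a^2 + 32)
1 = 1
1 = 1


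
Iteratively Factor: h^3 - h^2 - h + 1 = (h - 1)*(h^2 - 1) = (h - 1)^2*(h + 1)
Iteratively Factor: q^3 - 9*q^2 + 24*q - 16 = (q - 4)*(q^2 - 5*q + 4) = (q - 4)^2*(q - 1)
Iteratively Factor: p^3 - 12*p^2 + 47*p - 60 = (p - 3)*(p^2 - 9*p + 20) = (p - 5)*(p - 3)*(p - 4)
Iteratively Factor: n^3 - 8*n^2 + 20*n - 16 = (n - 4)*(n^2 - 4*n + 4) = (n - 4)*(n - 2)*(n - 2)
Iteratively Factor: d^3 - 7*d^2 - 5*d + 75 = (d - 5)*(d^2 - 2*d - 15) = (d - 5)^2*(d + 3)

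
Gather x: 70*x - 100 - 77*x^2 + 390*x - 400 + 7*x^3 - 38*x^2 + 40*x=7*x^3 - 115*x^2 + 500*x - 500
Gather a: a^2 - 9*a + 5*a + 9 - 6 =a^2 - 4*a + 3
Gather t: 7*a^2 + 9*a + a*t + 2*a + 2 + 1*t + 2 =7*a^2 + 11*a + t*(a + 1) + 4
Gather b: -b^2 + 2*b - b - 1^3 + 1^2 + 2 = -b^2 + b + 2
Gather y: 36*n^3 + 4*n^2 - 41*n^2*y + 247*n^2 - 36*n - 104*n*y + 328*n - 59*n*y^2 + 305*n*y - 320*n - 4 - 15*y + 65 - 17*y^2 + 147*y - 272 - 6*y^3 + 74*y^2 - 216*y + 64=36*n^3 + 251*n^2 - 28*n - 6*y^3 + y^2*(57 - 59*n) + y*(-41*n^2 + 201*n - 84) - 147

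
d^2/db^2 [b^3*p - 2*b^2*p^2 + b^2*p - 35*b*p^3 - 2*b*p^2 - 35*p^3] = 2*p*(3*b - 2*p + 1)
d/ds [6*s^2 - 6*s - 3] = 12*s - 6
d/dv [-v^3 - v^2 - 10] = v*(-3*v - 2)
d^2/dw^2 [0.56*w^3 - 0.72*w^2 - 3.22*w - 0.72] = 3.36*w - 1.44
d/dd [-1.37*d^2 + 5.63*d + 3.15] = 5.63 - 2.74*d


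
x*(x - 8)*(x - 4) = x^3 - 12*x^2 + 32*x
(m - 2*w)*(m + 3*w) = m^2 + m*w - 6*w^2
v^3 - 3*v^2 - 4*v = v*(v - 4)*(v + 1)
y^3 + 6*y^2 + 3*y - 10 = (y - 1)*(y + 2)*(y + 5)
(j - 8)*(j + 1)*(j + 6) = j^3 - j^2 - 50*j - 48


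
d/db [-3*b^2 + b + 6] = 1 - 6*b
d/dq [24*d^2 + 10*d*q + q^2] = 10*d + 2*q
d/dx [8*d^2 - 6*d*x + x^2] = -6*d + 2*x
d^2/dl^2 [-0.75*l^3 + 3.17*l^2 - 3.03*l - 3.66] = 6.34 - 4.5*l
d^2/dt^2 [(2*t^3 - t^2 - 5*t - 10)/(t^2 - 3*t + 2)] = 4*(3*t^3 - 30*t^2 + 72*t - 52)/(t^6 - 9*t^5 + 33*t^4 - 63*t^3 + 66*t^2 - 36*t + 8)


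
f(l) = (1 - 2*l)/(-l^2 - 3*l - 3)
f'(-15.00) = -0.01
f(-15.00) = -0.17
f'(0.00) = 1.00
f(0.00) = -0.33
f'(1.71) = 0.05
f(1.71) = 0.22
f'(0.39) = 0.51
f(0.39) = -0.05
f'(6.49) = -0.01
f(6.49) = 0.19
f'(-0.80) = 3.98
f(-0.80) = -2.10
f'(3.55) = -0.01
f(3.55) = 0.23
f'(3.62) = -0.01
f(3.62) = 0.23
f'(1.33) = 0.11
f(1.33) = 0.19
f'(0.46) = 0.45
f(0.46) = -0.02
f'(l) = (1 - 2*l)*(2*l + 3)/(-l^2 - 3*l - 3)^2 - 2/(-l^2 - 3*l - 3)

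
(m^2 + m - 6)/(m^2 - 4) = (m + 3)/(m + 2)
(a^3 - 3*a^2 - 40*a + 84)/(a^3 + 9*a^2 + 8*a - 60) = (a - 7)/(a + 5)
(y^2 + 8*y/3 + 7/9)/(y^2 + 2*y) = (9*y^2 + 24*y + 7)/(9*y*(y + 2))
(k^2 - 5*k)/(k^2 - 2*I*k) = (k - 5)/(k - 2*I)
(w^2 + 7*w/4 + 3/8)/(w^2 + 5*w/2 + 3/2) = (w + 1/4)/(w + 1)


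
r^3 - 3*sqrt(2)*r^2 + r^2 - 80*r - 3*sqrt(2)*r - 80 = (r + 1)*(r - 8*sqrt(2))*(r + 5*sqrt(2))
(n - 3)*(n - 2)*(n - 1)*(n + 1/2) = n^4 - 11*n^3/2 + 8*n^2 - n/2 - 3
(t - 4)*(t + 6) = t^2 + 2*t - 24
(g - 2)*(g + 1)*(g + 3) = g^3 + 2*g^2 - 5*g - 6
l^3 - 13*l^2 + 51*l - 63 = (l - 7)*(l - 3)^2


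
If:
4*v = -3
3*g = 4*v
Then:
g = -1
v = -3/4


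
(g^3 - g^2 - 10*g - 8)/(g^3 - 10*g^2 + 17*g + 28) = (g + 2)/(g - 7)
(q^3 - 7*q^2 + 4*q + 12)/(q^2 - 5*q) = (q^3 - 7*q^2 + 4*q + 12)/(q*(q - 5))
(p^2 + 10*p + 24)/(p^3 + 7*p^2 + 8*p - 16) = (p + 6)/(p^2 + 3*p - 4)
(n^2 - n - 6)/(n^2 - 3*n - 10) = (n - 3)/(n - 5)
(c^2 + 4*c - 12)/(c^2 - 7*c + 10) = (c + 6)/(c - 5)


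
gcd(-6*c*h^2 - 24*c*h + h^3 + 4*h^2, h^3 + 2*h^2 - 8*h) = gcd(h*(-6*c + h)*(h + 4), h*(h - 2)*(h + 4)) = h^2 + 4*h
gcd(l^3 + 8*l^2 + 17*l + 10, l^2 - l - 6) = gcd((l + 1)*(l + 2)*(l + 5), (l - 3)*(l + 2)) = l + 2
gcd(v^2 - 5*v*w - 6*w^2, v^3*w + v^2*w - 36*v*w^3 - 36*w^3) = v - 6*w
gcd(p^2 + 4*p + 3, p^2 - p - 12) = p + 3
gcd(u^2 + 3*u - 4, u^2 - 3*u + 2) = u - 1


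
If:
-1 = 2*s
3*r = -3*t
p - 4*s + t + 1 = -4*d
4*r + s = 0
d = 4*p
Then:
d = -23/34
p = -23/136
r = 1/8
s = -1/2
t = -1/8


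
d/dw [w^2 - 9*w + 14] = 2*w - 9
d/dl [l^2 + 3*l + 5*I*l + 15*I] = 2*l + 3 + 5*I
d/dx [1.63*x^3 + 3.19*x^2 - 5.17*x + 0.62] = 4.89*x^2 + 6.38*x - 5.17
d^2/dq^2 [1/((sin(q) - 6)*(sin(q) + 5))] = (-4*sin(q)^4 + 3*sin(q)^3 - 115*sin(q)^2 + 24*sin(q) + 62)/((sin(q) - 6)^3*(sin(q) + 5)^3)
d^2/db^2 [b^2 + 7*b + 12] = 2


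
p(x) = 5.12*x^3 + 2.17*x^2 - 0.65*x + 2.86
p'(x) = 15.36*x^2 + 4.34*x - 0.65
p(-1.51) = -8.84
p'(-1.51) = 27.82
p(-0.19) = 3.03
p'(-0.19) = -0.92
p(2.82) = 133.10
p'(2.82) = 133.74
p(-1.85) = -20.93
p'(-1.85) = 43.89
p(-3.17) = -136.37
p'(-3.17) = 139.94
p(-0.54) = 3.04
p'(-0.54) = 1.49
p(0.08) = 2.82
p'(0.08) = -0.20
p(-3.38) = -167.86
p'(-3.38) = 160.16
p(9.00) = 3905.26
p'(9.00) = 1282.57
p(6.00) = 1183.00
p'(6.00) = 578.35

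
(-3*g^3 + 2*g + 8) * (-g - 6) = 3*g^4 + 18*g^3 - 2*g^2 - 20*g - 48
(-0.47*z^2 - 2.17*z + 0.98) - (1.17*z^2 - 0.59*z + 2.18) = -1.64*z^2 - 1.58*z - 1.2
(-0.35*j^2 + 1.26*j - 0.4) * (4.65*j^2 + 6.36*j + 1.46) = -1.6275*j^4 + 3.633*j^3 + 5.6426*j^2 - 0.704400000000001*j - 0.584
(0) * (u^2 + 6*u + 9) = 0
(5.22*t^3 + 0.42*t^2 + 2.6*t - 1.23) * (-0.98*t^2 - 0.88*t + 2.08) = -5.1156*t^5 - 5.0052*t^4 + 7.94*t^3 - 0.209*t^2 + 6.4904*t - 2.5584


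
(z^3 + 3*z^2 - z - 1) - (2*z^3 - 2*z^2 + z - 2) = -z^3 + 5*z^2 - 2*z + 1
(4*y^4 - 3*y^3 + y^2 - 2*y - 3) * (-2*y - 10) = -8*y^5 - 34*y^4 + 28*y^3 - 6*y^2 + 26*y + 30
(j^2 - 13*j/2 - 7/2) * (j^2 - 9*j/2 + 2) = j^4 - 11*j^3 + 111*j^2/4 + 11*j/4 - 7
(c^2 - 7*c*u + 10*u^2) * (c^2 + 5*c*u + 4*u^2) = c^4 - 2*c^3*u - 21*c^2*u^2 + 22*c*u^3 + 40*u^4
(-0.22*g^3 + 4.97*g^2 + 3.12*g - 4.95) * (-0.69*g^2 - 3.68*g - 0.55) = 0.1518*g^5 - 2.6197*g^4 - 20.3214*g^3 - 10.7996*g^2 + 16.5*g + 2.7225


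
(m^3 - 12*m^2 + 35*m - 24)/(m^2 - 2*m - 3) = (m^2 - 9*m + 8)/(m + 1)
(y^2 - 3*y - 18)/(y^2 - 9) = (y - 6)/(y - 3)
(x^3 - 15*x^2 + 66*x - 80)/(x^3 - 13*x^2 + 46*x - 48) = (x - 5)/(x - 3)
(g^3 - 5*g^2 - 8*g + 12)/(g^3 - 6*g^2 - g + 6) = (g + 2)/(g + 1)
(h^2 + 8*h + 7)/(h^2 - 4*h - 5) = (h + 7)/(h - 5)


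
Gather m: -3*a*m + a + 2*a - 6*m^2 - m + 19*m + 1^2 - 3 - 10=3*a - 6*m^2 + m*(18 - 3*a) - 12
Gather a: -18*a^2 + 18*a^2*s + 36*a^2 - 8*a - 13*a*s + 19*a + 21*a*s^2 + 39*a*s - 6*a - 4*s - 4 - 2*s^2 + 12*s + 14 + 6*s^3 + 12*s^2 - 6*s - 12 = a^2*(18*s + 18) + a*(21*s^2 + 26*s + 5) + 6*s^3 + 10*s^2 + 2*s - 2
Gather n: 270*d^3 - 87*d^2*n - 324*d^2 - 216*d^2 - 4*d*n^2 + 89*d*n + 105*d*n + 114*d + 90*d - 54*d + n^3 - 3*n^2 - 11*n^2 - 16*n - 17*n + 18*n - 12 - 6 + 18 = 270*d^3 - 540*d^2 + 150*d + n^3 + n^2*(-4*d - 14) + n*(-87*d^2 + 194*d - 15)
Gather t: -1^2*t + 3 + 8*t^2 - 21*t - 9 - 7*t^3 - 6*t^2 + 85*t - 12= -7*t^3 + 2*t^2 + 63*t - 18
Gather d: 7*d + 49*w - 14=7*d + 49*w - 14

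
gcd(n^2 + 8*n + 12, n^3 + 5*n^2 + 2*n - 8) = n + 2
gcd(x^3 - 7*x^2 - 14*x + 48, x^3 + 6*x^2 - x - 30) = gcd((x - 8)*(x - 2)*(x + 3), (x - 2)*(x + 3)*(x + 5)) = x^2 + x - 6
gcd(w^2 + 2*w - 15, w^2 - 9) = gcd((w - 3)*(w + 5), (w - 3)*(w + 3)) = w - 3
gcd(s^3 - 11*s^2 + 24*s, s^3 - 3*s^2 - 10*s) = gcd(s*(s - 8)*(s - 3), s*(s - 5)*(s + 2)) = s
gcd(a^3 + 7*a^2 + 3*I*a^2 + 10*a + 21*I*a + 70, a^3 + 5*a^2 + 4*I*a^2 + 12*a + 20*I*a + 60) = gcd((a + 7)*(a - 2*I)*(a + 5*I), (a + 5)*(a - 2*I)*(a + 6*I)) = a - 2*I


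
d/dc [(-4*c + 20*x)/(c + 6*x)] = -44*x/(c + 6*x)^2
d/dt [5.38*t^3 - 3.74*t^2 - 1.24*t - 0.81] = 16.14*t^2 - 7.48*t - 1.24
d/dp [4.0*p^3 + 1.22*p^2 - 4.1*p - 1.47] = 12.0*p^2 + 2.44*p - 4.1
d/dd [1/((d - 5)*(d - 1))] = 2*(3 - d)/(d^4 - 12*d^3 + 46*d^2 - 60*d + 25)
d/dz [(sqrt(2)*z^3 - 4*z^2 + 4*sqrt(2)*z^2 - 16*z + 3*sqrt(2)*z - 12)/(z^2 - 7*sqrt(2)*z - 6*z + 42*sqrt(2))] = (sqrt(2)*z^4 - 28*z^3 - 12*sqrt(2)*z^3 + sqrt(2)*z^2 + 236*z^2 - 336*sqrt(2)*z + 696*z - 756*sqrt(2) + 180)/(z^4 - 14*sqrt(2)*z^3 - 12*z^3 + 134*z^2 + 168*sqrt(2)*z^2 - 1176*z - 504*sqrt(2)*z + 3528)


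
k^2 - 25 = (k - 5)*(k + 5)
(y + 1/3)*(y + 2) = y^2 + 7*y/3 + 2/3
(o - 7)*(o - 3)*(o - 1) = o^3 - 11*o^2 + 31*o - 21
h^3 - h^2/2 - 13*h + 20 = (h - 5/2)*(h - 2)*(h + 4)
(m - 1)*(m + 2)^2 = m^3 + 3*m^2 - 4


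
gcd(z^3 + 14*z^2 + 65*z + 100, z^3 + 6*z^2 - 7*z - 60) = z^2 + 9*z + 20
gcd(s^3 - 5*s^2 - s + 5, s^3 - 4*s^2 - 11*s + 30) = s - 5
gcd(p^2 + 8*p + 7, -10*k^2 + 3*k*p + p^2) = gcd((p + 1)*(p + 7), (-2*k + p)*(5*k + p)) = 1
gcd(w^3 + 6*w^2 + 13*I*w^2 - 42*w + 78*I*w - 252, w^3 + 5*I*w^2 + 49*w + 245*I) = w + 7*I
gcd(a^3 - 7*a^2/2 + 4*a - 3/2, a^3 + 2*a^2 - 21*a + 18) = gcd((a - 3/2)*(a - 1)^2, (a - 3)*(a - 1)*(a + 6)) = a - 1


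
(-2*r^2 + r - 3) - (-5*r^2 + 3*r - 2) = 3*r^2 - 2*r - 1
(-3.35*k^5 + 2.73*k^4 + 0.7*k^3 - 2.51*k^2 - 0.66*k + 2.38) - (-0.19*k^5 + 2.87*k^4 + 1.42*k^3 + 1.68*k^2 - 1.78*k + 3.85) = -3.16*k^5 - 0.14*k^4 - 0.72*k^3 - 4.19*k^2 + 1.12*k - 1.47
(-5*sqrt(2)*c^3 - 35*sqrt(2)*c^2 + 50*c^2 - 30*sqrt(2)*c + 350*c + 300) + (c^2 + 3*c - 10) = -5*sqrt(2)*c^3 - 35*sqrt(2)*c^2 + 51*c^2 - 30*sqrt(2)*c + 353*c + 290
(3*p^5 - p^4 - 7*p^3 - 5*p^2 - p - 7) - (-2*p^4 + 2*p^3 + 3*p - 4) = 3*p^5 + p^4 - 9*p^3 - 5*p^2 - 4*p - 3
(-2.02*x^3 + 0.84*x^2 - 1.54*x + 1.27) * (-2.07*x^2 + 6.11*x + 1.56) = 4.1814*x^5 - 14.081*x^4 + 5.169*x^3 - 10.7279*x^2 + 5.3573*x + 1.9812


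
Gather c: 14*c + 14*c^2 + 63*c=14*c^2 + 77*c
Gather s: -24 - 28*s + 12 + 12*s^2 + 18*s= 12*s^2 - 10*s - 12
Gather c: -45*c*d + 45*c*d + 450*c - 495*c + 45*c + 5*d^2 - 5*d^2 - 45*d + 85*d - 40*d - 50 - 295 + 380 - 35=0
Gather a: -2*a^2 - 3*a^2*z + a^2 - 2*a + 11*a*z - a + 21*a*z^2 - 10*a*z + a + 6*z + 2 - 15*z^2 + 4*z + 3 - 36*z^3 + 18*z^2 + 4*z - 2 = a^2*(-3*z - 1) + a*(21*z^2 + z - 2) - 36*z^3 + 3*z^2 + 14*z + 3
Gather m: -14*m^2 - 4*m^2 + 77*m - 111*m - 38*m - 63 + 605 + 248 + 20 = -18*m^2 - 72*m + 810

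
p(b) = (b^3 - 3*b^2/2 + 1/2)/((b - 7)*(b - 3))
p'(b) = (3*b^2 - 3*b)/((b - 7)*(b - 3)) - (b^3 - 3*b^2/2 + 1/2)/((b - 7)*(b - 3)^2) - (b^3 - 3*b^2/2 + 1/2)/((b - 7)^2*(b - 3))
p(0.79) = 0.00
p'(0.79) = -0.03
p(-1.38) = -0.14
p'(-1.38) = 0.22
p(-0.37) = 0.01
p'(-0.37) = 0.07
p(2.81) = 13.62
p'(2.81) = 94.11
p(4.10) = -13.86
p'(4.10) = -4.13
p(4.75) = -18.75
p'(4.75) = -11.19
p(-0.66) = -0.02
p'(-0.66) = 0.11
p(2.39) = 1.99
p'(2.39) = 7.23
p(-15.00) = -9.37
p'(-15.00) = 0.87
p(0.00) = 0.02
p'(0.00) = 0.01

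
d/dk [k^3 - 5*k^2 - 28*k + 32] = 3*k^2 - 10*k - 28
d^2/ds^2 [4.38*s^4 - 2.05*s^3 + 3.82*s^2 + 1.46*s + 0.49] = 52.56*s^2 - 12.3*s + 7.64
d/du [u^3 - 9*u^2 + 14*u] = 3*u^2 - 18*u + 14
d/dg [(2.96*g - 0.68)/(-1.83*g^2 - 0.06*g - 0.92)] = (5.4168*g^2 - 2.4888*g - 2.764)/(3.3489*g^4 + 0.2196*g^3 + 3.3708*g^2 + 0.1104*g + 0.8464)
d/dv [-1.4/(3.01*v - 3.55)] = 4.214/(3.01*v - 3.55)^2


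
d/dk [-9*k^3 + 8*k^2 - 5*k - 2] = -27*k^2 + 16*k - 5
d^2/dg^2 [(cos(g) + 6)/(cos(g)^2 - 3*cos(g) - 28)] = (9*sin(g)^4*cos(g) + 27*sin(g)^4 - 660*sin(g)^2 + 607*cos(g)/2 + 30*cos(3*g) - cos(5*g)/2 + 357)/(sin(g)^2 + 3*cos(g) + 27)^3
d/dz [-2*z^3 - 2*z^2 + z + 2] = -6*z^2 - 4*z + 1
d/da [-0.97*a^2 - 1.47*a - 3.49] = -1.94*a - 1.47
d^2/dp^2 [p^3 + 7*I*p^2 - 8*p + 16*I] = 6*p + 14*I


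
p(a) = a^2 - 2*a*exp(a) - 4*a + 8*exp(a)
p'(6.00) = -2412.57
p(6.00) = -1601.72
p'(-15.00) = -34.00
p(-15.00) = 285.00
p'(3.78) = -64.79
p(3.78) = 18.45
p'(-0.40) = -0.24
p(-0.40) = 7.66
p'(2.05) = 14.86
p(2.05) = 26.30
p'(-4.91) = -13.70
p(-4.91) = 43.88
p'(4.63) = -328.94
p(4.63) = -126.25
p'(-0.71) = -1.77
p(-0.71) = 7.98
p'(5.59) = -1379.69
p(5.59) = -842.51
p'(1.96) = 14.69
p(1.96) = 24.97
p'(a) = -2*a*exp(a) + 2*a + 6*exp(a) - 4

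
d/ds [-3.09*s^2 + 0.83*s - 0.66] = 0.83 - 6.18*s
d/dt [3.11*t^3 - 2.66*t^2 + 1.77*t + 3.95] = 9.33*t^2 - 5.32*t + 1.77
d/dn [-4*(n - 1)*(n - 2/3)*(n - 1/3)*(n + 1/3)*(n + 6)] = -20*n^4 - 208*n^3/3 + 340*n^2/3 - 760*n/27 - 112/27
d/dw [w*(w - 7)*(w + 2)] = 3*w^2 - 10*w - 14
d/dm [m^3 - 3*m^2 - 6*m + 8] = 3*m^2 - 6*m - 6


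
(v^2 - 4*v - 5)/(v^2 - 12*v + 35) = (v + 1)/(v - 7)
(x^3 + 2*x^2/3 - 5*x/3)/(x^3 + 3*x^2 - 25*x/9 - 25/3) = 3*x*(x - 1)/(3*x^2 + 4*x - 15)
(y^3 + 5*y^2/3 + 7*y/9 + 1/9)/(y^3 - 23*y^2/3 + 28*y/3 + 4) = (3*y^2 + 4*y + 1)/(3*(y^2 - 8*y + 12))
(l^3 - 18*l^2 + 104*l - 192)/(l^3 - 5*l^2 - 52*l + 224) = (l - 6)/(l + 7)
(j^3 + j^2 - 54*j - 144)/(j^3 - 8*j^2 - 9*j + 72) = (j + 6)/(j - 3)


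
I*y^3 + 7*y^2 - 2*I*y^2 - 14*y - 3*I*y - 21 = (y - 3)*(y - 7*I)*(I*y + I)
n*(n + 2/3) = n^2 + 2*n/3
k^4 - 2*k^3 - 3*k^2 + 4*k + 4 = (k - 2)^2*(k + 1)^2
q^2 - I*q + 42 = (q - 7*I)*(q + 6*I)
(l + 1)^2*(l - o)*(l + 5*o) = l^4 + 4*l^3*o + 2*l^3 - 5*l^2*o^2 + 8*l^2*o + l^2 - 10*l*o^2 + 4*l*o - 5*o^2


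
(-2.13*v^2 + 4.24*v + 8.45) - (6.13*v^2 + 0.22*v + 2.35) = -8.26*v^2 + 4.02*v + 6.1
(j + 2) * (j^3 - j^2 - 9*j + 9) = j^4 + j^3 - 11*j^2 - 9*j + 18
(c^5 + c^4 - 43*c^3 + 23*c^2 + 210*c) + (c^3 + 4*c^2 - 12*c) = c^5 + c^4 - 42*c^3 + 27*c^2 + 198*c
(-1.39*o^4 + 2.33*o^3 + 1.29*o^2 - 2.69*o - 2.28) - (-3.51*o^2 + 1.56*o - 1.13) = -1.39*o^4 + 2.33*o^3 + 4.8*o^2 - 4.25*o - 1.15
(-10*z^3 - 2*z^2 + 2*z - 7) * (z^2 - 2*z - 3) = -10*z^5 + 18*z^4 + 36*z^3 - 5*z^2 + 8*z + 21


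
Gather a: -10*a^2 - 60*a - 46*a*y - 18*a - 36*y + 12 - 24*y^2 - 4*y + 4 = -10*a^2 + a*(-46*y - 78) - 24*y^2 - 40*y + 16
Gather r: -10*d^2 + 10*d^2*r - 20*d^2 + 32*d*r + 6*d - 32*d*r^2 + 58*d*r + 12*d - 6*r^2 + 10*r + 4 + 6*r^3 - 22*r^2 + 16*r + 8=-30*d^2 + 18*d + 6*r^3 + r^2*(-32*d - 28) + r*(10*d^2 + 90*d + 26) + 12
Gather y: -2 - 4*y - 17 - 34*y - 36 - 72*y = -110*y - 55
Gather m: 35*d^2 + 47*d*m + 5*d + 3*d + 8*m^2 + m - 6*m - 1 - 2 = 35*d^2 + 8*d + 8*m^2 + m*(47*d - 5) - 3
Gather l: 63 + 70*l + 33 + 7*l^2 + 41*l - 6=7*l^2 + 111*l + 90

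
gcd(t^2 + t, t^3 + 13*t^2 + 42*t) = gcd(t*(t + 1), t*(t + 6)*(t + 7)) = t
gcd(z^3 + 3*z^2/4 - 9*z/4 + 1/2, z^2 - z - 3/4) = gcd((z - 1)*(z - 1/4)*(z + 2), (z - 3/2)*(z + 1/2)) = 1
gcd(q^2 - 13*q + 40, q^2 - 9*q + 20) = q - 5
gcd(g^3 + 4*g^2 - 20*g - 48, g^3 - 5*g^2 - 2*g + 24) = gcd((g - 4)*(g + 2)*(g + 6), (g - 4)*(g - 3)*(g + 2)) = g^2 - 2*g - 8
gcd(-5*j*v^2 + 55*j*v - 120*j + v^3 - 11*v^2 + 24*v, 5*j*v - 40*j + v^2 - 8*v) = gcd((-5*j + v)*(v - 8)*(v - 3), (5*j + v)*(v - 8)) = v - 8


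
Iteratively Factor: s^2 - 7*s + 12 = (s - 3)*(s - 4)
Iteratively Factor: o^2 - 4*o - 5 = (o - 5)*(o + 1)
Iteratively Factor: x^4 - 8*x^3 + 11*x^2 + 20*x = (x - 4)*(x^3 - 4*x^2 - 5*x) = (x - 4)*(x + 1)*(x^2 - 5*x) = x*(x - 4)*(x + 1)*(x - 5)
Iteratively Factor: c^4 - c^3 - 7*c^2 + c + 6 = (c + 2)*(c^3 - 3*c^2 - c + 3) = (c - 3)*(c + 2)*(c^2 - 1) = (c - 3)*(c - 1)*(c + 2)*(c + 1)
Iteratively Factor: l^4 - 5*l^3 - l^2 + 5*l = (l - 1)*(l^3 - 4*l^2 - 5*l) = (l - 1)*(l + 1)*(l^2 - 5*l) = l*(l - 1)*(l + 1)*(l - 5)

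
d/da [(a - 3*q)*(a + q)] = 2*a - 2*q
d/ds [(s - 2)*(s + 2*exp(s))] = 2*s*exp(s) + 2*s - 2*exp(s) - 2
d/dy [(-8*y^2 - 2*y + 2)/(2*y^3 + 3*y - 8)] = 2*(8*y^4 + 4*y^3 - 18*y^2 + 64*y + 5)/(4*y^6 + 12*y^4 - 32*y^3 + 9*y^2 - 48*y + 64)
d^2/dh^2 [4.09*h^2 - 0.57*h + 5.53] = 8.18000000000000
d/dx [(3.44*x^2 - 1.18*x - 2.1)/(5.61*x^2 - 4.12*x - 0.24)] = (-7.553*x^2 + 21.9108*x - 8.3688)/(31.4721*x^4 - 46.2264*x^3 + 14.2816*x^2 + 1.9776*x + 0.0576)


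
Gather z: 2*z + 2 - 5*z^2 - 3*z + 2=-5*z^2 - z + 4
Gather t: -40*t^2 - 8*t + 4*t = -40*t^2 - 4*t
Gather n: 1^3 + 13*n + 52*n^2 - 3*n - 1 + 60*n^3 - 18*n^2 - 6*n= 60*n^3 + 34*n^2 + 4*n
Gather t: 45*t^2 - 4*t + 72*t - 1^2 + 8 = 45*t^2 + 68*t + 7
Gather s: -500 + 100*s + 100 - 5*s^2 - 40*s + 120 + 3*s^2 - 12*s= -2*s^2 + 48*s - 280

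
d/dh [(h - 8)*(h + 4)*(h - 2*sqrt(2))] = 3*h^2 - 8*h - 4*sqrt(2)*h - 32 + 8*sqrt(2)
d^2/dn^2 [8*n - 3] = 0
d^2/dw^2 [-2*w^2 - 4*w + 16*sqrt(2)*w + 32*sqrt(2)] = -4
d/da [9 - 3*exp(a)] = -3*exp(a)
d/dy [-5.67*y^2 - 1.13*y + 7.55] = -11.34*y - 1.13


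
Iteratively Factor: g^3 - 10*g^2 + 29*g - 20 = (g - 5)*(g^2 - 5*g + 4) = (g - 5)*(g - 1)*(g - 4)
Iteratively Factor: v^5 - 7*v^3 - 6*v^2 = (v)*(v^4 - 7*v^2 - 6*v) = v*(v + 1)*(v^3 - v^2 - 6*v) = v^2*(v + 1)*(v^2 - v - 6) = v^2*(v + 1)*(v + 2)*(v - 3)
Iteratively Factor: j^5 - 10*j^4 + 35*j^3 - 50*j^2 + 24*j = (j)*(j^4 - 10*j^3 + 35*j^2 - 50*j + 24) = j*(j - 4)*(j^3 - 6*j^2 + 11*j - 6) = j*(j - 4)*(j - 2)*(j^2 - 4*j + 3) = j*(j - 4)*(j - 2)*(j - 1)*(j - 3)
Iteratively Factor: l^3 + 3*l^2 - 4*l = (l - 1)*(l^2 + 4*l) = (l - 1)*(l + 4)*(l)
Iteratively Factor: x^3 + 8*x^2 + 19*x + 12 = (x + 1)*(x^2 + 7*x + 12) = (x + 1)*(x + 4)*(x + 3)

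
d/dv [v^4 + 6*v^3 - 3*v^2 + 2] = 2*v*(2*v^2 + 9*v - 3)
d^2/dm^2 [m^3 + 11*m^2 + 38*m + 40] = 6*m + 22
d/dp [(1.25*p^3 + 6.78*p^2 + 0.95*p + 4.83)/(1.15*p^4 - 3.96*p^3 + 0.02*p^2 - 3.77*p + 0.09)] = (-1.4375*p^6 - 15.594*p^5 + 23.5963*p^4 - 24.119*p^3 + 32.1383*p^2 + 1.0272*p + 18.2946)/(1.3225*p^8 - 9.108*p^7 + 15.7276*p^6 - 8.8294*p^5 + 30.0658*p^4 - 0.8636*p^3 + 14.2165*p^2 - 0.6786*p + 0.0081)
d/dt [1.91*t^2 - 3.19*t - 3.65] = 3.82*t - 3.19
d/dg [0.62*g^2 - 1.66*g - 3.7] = 1.24*g - 1.66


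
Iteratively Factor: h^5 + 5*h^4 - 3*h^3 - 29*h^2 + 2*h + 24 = (h + 4)*(h^4 + h^3 - 7*h^2 - h + 6) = (h + 1)*(h + 4)*(h^3 - 7*h + 6) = (h + 1)*(h + 3)*(h + 4)*(h^2 - 3*h + 2) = (h - 2)*(h + 1)*(h + 3)*(h + 4)*(h - 1)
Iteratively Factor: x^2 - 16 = (x - 4)*(x + 4)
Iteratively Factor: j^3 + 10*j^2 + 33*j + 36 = (j + 3)*(j^2 + 7*j + 12) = (j + 3)*(j + 4)*(j + 3)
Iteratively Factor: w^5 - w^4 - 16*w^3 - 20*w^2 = (w + 2)*(w^4 - 3*w^3 - 10*w^2) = w*(w + 2)*(w^3 - 3*w^2 - 10*w) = w*(w - 5)*(w + 2)*(w^2 + 2*w) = w*(w - 5)*(w + 2)^2*(w)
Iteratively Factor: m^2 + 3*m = (m + 3)*(m)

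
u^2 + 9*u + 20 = (u + 4)*(u + 5)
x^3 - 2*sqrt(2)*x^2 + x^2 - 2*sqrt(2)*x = x*(x + 1)*(x - 2*sqrt(2))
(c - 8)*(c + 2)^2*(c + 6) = c^4 + 2*c^3 - 52*c^2 - 200*c - 192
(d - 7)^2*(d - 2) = d^3 - 16*d^2 + 77*d - 98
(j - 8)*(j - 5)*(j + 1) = j^3 - 12*j^2 + 27*j + 40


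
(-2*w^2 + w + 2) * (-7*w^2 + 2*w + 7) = 14*w^4 - 11*w^3 - 26*w^2 + 11*w + 14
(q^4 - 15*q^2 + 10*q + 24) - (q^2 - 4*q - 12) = q^4 - 16*q^2 + 14*q + 36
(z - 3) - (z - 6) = 3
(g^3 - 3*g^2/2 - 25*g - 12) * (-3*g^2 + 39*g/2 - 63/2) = -3*g^5 + 24*g^4 + 57*g^3/4 - 1617*g^2/4 + 1107*g/2 + 378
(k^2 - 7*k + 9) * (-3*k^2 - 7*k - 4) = -3*k^4 + 14*k^3 + 18*k^2 - 35*k - 36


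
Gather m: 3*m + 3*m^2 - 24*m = 3*m^2 - 21*m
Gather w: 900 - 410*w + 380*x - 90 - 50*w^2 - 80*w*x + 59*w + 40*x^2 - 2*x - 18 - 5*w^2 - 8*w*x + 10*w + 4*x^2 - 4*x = -55*w^2 + w*(-88*x - 341) + 44*x^2 + 374*x + 792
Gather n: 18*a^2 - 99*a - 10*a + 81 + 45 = 18*a^2 - 109*a + 126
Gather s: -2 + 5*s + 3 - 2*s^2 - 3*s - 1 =-2*s^2 + 2*s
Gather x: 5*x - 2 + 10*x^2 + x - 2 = 10*x^2 + 6*x - 4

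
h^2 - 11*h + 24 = (h - 8)*(h - 3)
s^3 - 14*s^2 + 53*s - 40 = (s - 8)*(s - 5)*(s - 1)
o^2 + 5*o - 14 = (o - 2)*(o + 7)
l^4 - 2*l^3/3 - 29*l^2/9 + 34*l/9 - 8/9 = (l - 4/3)*(l - 1)*(l - 1/3)*(l + 2)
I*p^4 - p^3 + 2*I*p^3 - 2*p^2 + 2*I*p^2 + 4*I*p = p*(p + 2)*(p + 2*I)*(I*p + 1)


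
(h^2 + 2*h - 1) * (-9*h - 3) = -9*h^3 - 21*h^2 + 3*h + 3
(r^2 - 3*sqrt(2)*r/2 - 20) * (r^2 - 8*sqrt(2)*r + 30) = r^4 - 19*sqrt(2)*r^3/2 + 34*r^2 + 115*sqrt(2)*r - 600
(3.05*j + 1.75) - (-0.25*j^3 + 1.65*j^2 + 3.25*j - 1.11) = 0.25*j^3 - 1.65*j^2 - 0.2*j + 2.86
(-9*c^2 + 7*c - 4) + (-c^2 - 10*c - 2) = -10*c^2 - 3*c - 6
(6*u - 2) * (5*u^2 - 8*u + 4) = 30*u^3 - 58*u^2 + 40*u - 8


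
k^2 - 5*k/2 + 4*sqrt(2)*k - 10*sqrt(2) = (k - 5/2)*(k + 4*sqrt(2))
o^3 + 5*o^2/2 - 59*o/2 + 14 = (o - 4)*(o - 1/2)*(o + 7)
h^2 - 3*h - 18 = (h - 6)*(h + 3)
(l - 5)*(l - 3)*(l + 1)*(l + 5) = l^4 - 2*l^3 - 28*l^2 + 50*l + 75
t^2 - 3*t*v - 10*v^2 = (t - 5*v)*(t + 2*v)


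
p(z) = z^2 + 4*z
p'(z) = 2*z + 4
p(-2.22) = -3.95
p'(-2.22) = -0.44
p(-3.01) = -2.98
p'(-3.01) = -2.02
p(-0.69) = -2.28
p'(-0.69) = 2.62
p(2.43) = 15.62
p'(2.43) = 8.86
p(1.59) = 8.89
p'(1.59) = 7.18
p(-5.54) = 8.53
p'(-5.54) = -7.08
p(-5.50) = 8.25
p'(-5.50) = -7.00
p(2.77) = 18.75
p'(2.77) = 9.54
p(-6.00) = 12.00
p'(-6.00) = -8.00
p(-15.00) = 165.00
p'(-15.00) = -26.00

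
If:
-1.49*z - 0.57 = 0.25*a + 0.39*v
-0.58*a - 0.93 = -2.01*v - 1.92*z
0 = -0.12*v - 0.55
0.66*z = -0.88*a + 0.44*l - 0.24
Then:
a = -9.50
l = -14.84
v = -4.58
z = 2.41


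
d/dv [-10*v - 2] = -10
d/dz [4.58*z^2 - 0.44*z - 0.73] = 9.16*z - 0.44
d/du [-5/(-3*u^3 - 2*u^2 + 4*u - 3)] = 5*(-9*u^2 - 4*u + 4)/(3*u^3 + 2*u^2 - 4*u + 3)^2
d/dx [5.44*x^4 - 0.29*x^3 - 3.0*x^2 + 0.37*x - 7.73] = 21.76*x^3 - 0.87*x^2 - 6.0*x + 0.37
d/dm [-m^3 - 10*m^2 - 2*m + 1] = -3*m^2 - 20*m - 2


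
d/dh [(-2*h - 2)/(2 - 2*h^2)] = -1/(h^2 - 2*h + 1)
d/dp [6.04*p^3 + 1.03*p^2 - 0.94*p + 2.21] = 18.12*p^2 + 2.06*p - 0.94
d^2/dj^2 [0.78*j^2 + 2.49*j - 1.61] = 1.56000000000000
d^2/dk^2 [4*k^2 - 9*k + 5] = 8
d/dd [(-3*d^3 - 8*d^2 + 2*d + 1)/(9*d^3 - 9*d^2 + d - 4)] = (99*d^4 - 42*d^3 + 19*d^2 + 82*d - 9)/(81*d^6 - 162*d^5 + 99*d^4 - 90*d^3 + 73*d^2 - 8*d + 16)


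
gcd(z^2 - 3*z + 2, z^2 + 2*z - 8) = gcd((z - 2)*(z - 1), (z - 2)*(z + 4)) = z - 2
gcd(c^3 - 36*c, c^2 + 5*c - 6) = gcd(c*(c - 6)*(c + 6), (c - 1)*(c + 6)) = c + 6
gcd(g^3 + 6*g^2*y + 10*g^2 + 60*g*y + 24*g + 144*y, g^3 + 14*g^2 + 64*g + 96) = g^2 + 10*g + 24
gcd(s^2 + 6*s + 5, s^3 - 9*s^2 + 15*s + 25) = s + 1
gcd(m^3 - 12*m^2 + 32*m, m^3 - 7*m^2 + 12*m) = m^2 - 4*m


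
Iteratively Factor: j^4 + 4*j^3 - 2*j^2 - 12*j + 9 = (j + 3)*(j^3 + j^2 - 5*j + 3) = (j + 3)^2*(j^2 - 2*j + 1) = (j - 1)*(j + 3)^2*(j - 1)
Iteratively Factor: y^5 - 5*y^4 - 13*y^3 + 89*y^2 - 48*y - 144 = (y + 1)*(y^4 - 6*y^3 - 7*y^2 + 96*y - 144) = (y - 3)*(y + 1)*(y^3 - 3*y^2 - 16*y + 48) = (y - 4)*(y - 3)*(y + 1)*(y^2 + y - 12) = (y - 4)*(y - 3)*(y + 1)*(y + 4)*(y - 3)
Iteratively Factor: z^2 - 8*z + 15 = (z - 5)*(z - 3)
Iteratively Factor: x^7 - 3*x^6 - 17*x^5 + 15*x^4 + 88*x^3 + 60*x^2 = (x - 3)*(x^6 - 17*x^4 - 36*x^3 - 20*x^2) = (x - 3)*(x + 2)*(x^5 - 2*x^4 - 13*x^3 - 10*x^2) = (x - 3)*(x + 1)*(x + 2)*(x^4 - 3*x^3 - 10*x^2) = x*(x - 3)*(x + 1)*(x + 2)*(x^3 - 3*x^2 - 10*x) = x*(x - 5)*(x - 3)*(x + 1)*(x + 2)*(x^2 + 2*x) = x^2*(x - 5)*(x - 3)*(x + 1)*(x + 2)*(x + 2)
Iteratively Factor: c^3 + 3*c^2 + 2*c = (c + 2)*(c^2 + c) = c*(c + 2)*(c + 1)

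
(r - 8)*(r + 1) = r^2 - 7*r - 8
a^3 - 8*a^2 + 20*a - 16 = (a - 4)*(a - 2)^2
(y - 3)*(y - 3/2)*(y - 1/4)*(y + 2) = y^4 - 11*y^3/4 - 31*y^2/8 + 81*y/8 - 9/4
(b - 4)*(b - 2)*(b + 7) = b^3 + b^2 - 34*b + 56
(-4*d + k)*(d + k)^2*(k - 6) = -4*d^3*k + 24*d^3 - 7*d^2*k^2 + 42*d^2*k - 2*d*k^3 + 12*d*k^2 + k^4 - 6*k^3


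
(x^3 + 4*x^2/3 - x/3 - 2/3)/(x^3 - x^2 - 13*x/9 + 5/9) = 3*(3*x^2 + x - 2)/(9*x^2 - 18*x + 5)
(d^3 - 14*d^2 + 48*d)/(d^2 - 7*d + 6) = d*(d - 8)/(d - 1)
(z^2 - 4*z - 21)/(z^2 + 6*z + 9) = (z - 7)/(z + 3)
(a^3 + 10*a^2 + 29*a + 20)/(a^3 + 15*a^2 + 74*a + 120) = (a + 1)/(a + 6)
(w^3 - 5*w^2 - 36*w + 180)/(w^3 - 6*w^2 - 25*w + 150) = (w + 6)/(w + 5)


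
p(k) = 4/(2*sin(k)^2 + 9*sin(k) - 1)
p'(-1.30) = -0.09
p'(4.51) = 0.07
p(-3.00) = -1.79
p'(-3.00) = 6.72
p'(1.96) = 0.24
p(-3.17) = -5.39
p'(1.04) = -0.37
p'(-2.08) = 0.20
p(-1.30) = -0.51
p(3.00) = 12.91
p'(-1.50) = -0.02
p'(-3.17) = 66.05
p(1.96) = 0.44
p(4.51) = -0.51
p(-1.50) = -0.50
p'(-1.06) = -0.20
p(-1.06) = -0.55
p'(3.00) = 394.35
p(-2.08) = -0.55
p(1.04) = 0.48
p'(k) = 4*(-4*sin(k)*cos(k) - 9*cos(k))/(2*sin(k)^2 + 9*sin(k) - 1)^2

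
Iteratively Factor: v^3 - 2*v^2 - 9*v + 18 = (v - 2)*(v^2 - 9) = (v - 2)*(v + 3)*(v - 3)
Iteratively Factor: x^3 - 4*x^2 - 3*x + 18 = (x - 3)*(x^2 - x - 6) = (x - 3)*(x + 2)*(x - 3)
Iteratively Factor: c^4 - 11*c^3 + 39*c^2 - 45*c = (c)*(c^3 - 11*c^2 + 39*c - 45) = c*(c - 5)*(c^2 - 6*c + 9) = c*(c - 5)*(c - 3)*(c - 3)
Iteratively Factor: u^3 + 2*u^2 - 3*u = (u - 1)*(u^2 + 3*u) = (u - 1)*(u + 3)*(u)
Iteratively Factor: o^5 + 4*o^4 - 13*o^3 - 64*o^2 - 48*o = (o)*(o^4 + 4*o^3 - 13*o^2 - 64*o - 48) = o*(o - 4)*(o^3 + 8*o^2 + 19*o + 12) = o*(o - 4)*(o + 1)*(o^2 + 7*o + 12) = o*(o - 4)*(o + 1)*(o + 4)*(o + 3)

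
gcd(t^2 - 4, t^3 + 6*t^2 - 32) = t - 2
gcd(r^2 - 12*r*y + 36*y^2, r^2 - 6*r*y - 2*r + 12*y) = -r + 6*y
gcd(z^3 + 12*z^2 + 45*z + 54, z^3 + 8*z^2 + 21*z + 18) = z^2 + 6*z + 9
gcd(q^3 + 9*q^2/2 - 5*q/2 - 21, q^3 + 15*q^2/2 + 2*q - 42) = q^2 + 3*q/2 - 7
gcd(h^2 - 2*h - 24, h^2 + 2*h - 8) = h + 4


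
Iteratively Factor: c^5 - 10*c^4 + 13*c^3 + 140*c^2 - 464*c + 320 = (c - 4)*(c^4 - 6*c^3 - 11*c^2 + 96*c - 80) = (c - 4)*(c + 4)*(c^3 - 10*c^2 + 29*c - 20) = (c - 4)^2*(c + 4)*(c^2 - 6*c + 5) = (c - 5)*(c - 4)^2*(c + 4)*(c - 1)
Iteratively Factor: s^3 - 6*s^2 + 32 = (s - 4)*(s^2 - 2*s - 8) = (s - 4)*(s + 2)*(s - 4)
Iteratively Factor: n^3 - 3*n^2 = (n - 3)*(n^2) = n*(n - 3)*(n)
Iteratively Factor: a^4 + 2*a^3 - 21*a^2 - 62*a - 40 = (a + 4)*(a^3 - 2*a^2 - 13*a - 10) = (a + 1)*(a + 4)*(a^2 - 3*a - 10) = (a + 1)*(a + 2)*(a + 4)*(a - 5)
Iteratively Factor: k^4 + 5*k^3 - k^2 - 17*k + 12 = (k - 1)*(k^3 + 6*k^2 + 5*k - 12) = (k - 1)*(k + 4)*(k^2 + 2*k - 3) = (k - 1)*(k + 3)*(k + 4)*(k - 1)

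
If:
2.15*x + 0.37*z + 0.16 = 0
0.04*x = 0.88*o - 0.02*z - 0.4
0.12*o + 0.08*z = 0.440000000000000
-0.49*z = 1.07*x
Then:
No Solution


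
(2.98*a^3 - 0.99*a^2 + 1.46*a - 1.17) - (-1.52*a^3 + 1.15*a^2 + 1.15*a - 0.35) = 4.5*a^3 - 2.14*a^2 + 0.31*a - 0.82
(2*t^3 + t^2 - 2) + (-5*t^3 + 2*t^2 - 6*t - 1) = -3*t^3 + 3*t^2 - 6*t - 3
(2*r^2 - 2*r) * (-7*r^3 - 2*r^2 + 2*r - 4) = -14*r^5 + 10*r^4 + 8*r^3 - 12*r^2 + 8*r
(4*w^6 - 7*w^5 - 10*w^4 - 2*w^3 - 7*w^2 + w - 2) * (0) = 0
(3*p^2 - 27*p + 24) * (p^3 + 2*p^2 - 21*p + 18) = 3*p^5 - 21*p^4 - 93*p^3 + 669*p^2 - 990*p + 432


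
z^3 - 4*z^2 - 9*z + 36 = (z - 4)*(z - 3)*(z + 3)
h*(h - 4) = h^2 - 4*h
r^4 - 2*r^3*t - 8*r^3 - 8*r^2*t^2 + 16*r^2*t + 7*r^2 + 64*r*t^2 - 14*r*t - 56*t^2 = (r - 7)*(r - 1)*(r - 4*t)*(r + 2*t)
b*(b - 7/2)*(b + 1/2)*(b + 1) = b^4 - 2*b^3 - 19*b^2/4 - 7*b/4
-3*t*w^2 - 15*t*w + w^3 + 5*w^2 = w*(-3*t + w)*(w + 5)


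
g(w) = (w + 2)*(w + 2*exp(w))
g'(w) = w + (w + 2)*(2*exp(w) + 1) + 2*exp(w)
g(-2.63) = 1.57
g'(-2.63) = -3.21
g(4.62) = 1374.37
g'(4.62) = 1558.01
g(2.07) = 72.93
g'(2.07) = 86.50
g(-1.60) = -0.48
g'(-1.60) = -0.63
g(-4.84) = 13.70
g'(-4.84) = -7.71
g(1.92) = 61.00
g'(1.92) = 72.96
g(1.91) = 60.28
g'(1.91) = 72.14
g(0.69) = 12.58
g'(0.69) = 18.09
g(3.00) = 215.86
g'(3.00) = 249.03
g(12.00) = 4557302.16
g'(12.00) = 4882669.74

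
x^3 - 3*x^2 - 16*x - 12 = (x - 6)*(x + 1)*(x + 2)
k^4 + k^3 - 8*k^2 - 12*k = k*(k - 3)*(k + 2)^2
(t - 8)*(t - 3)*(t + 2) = t^3 - 9*t^2 + 2*t + 48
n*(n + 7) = n^2 + 7*n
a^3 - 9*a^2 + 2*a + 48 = (a - 8)*(a - 3)*(a + 2)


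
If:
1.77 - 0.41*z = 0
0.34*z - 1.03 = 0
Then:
No Solution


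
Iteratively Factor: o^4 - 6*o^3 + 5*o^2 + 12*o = (o - 3)*(o^3 - 3*o^2 - 4*o) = (o - 4)*(o - 3)*(o^2 + o) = o*(o - 4)*(o - 3)*(o + 1)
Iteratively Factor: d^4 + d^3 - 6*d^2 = (d)*(d^3 + d^2 - 6*d) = d*(d + 3)*(d^2 - 2*d) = d^2*(d + 3)*(d - 2)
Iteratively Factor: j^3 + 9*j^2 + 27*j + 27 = (j + 3)*(j^2 + 6*j + 9) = (j + 3)^2*(j + 3)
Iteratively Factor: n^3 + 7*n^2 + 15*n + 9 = (n + 3)*(n^2 + 4*n + 3) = (n + 1)*(n + 3)*(n + 3)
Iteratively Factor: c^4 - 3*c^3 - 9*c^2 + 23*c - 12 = (c - 1)*(c^3 - 2*c^2 - 11*c + 12) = (c - 4)*(c - 1)*(c^2 + 2*c - 3) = (c - 4)*(c - 1)*(c + 3)*(c - 1)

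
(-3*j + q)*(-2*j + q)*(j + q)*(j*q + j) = 6*j^4*q + 6*j^4 + j^3*q^2 + j^3*q - 4*j^2*q^3 - 4*j^2*q^2 + j*q^4 + j*q^3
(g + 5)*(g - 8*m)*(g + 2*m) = g^3 - 6*g^2*m + 5*g^2 - 16*g*m^2 - 30*g*m - 80*m^2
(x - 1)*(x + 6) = x^2 + 5*x - 6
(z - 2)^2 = z^2 - 4*z + 4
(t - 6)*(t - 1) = t^2 - 7*t + 6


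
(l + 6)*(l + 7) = l^2 + 13*l + 42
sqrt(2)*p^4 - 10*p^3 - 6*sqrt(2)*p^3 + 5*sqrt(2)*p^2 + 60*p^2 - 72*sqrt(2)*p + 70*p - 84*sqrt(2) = (p - 7)*(p - 3*sqrt(2))*(p - 2*sqrt(2))*(sqrt(2)*p + sqrt(2))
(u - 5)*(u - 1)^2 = u^3 - 7*u^2 + 11*u - 5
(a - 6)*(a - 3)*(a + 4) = a^3 - 5*a^2 - 18*a + 72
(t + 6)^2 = t^2 + 12*t + 36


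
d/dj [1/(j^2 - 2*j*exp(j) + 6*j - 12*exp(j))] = 2*(j*exp(j) - j + 7*exp(j) - 3)/(j^2 - 2*j*exp(j) + 6*j - 12*exp(j))^2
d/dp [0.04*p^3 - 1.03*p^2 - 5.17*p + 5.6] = 0.12*p^2 - 2.06*p - 5.17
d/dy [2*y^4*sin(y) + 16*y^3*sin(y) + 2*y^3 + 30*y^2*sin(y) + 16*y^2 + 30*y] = 2*y^4*cos(y) + 8*y^3*sin(y) + 16*y^3*cos(y) + 48*y^2*sin(y) + 30*y^2*cos(y) + 6*y^2 + 60*y*sin(y) + 32*y + 30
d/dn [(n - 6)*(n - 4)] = 2*n - 10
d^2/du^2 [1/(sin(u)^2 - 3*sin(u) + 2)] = (-4*sin(u)^3 + 5*sin(u)^2 + 10*sin(u) - 14)/((sin(u) - 2)^3*(sin(u) - 1)^2)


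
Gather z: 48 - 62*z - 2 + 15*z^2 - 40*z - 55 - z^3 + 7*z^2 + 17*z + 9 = -z^3 + 22*z^2 - 85*z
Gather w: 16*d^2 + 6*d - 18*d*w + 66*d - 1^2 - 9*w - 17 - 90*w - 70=16*d^2 + 72*d + w*(-18*d - 99) - 88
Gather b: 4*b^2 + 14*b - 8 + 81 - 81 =4*b^2 + 14*b - 8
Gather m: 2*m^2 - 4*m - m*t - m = 2*m^2 + m*(-t - 5)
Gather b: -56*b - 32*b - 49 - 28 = -88*b - 77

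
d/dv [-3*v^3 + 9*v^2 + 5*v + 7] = -9*v^2 + 18*v + 5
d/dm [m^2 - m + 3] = 2*m - 1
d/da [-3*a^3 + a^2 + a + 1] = -9*a^2 + 2*a + 1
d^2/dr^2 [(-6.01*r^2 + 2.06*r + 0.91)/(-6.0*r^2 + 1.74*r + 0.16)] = (-2.27373675443232e-13*r^4 - 22.8311999999996*r^3 - 161.9424*r^2 + 45.1368*r - 5.802712)/(216.0*r^6 - 187.92*r^5 + 37.2168*r^4 + 4.754376*r^3 - 0.992448*r^2 - 0.133632*r - 0.004096)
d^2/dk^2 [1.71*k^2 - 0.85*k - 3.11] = 3.42000000000000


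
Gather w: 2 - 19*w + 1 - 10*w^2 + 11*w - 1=-10*w^2 - 8*w + 2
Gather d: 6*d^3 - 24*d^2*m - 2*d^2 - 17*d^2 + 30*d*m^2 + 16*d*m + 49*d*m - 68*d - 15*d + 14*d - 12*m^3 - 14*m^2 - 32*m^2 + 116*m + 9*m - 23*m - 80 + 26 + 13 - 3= 6*d^3 + d^2*(-24*m - 19) + d*(30*m^2 + 65*m - 69) - 12*m^3 - 46*m^2 + 102*m - 44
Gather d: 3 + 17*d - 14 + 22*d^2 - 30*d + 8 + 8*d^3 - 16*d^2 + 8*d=8*d^3 + 6*d^2 - 5*d - 3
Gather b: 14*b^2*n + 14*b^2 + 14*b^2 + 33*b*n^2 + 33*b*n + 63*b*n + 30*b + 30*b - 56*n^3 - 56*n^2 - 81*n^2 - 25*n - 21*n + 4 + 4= b^2*(14*n + 28) + b*(33*n^2 + 96*n + 60) - 56*n^3 - 137*n^2 - 46*n + 8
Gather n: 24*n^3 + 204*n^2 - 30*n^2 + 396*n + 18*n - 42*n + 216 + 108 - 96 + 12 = 24*n^3 + 174*n^2 + 372*n + 240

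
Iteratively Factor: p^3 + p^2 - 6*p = (p - 2)*(p^2 + 3*p) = p*(p - 2)*(p + 3)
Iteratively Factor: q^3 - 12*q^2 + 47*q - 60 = (q - 4)*(q^2 - 8*q + 15) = (q - 4)*(q - 3)*(q - 5)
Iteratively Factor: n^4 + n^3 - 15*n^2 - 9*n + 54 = (n + 3)*(n^3 - 2*n^2 - 9*n + 18) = (n - 3)*(n + 3)*(n^2 + n - 6) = (n - 3)*(n + 3)^2*(n - 2)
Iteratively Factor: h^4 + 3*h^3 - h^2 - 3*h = (h + 3)*(h^3 - h) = h*(h + 3)*(h^2 - 1) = h*(h + 1)*(h + 3)*(h - 1)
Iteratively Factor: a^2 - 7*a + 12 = (a - 4)*(a - 3)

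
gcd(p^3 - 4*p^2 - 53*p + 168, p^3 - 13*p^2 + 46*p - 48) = p^2 - 11*p + 24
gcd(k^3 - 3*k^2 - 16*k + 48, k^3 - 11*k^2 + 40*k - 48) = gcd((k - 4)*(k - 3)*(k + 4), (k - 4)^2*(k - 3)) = k^2 - 7*k + 12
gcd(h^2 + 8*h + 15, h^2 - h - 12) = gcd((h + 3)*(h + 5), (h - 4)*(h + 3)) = h + 3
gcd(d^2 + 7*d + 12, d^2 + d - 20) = 1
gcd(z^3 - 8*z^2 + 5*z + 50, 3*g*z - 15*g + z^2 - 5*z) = z - 5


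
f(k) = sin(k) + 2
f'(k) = cos(k)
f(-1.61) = 1.00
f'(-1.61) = -0.04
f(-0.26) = 1.74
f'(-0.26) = 0.97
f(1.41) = 2.99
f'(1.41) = 0.16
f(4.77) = 1.00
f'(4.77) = 0.06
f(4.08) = 1.19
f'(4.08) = -0.59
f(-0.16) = 1.84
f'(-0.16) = 0.99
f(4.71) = 1.00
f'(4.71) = -0.00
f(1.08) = 2.88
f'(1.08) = 0.47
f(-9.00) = 1.59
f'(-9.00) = -0.91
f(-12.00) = 2.54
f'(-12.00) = 0.84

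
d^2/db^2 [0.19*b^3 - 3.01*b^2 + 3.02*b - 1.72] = 1.14*b - 6.02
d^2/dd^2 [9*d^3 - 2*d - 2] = 54*d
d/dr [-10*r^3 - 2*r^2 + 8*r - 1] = -30*r^2 - 4*r + 8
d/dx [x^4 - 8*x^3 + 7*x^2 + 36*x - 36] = 4*x^3 - 24*x^2 + 14*x + 36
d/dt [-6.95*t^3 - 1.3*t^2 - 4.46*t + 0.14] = -20.85*t^2 - 2.6*t - 4.46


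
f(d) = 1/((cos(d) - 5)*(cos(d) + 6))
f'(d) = sin(d)/((cos(d) - 5)*(cos(d) + 6)^2) + sin(d)/((cos(d) - 5)^2*(cos(d) + 6))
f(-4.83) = -0.03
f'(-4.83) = 0.00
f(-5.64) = -0.04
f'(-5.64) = 0.00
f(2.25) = -0.03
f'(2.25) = -0.00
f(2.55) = -0.03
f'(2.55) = -0.00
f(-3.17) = -0.03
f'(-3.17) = -0.00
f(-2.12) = -0.03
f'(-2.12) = 0.00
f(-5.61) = -0.03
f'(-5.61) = 0.00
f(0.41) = -0.04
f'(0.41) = 0.00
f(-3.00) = -0.03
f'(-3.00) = 0.00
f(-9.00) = -0.03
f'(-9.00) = 0.00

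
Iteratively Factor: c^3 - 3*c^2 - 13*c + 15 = (c + 3)*(c^2 - 6*c + 5) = (c - 1)*(c + 3)*(c - 5)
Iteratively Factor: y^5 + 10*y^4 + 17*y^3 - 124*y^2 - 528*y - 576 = (y + 4)*(y^4 + 6*y^3 - 7*y^2 - 96*y - 144) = (y + 3)*(y + 4)*(y^3 + 3*y^2 - 16*y - 48) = (y + 3)^2*(y + 4)*(y^2 - 16) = (y - 4)*(y + 3)^2*(y + 4)*(y + 4)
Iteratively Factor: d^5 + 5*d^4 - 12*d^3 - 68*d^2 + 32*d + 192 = (d - 3)*(d^4 + 8*d^3 + 12*d^2 - 32*d - 64) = (d - 3)*(d - 2)*(d^3 + 10*d^2 + 32*d + 32) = (d - 3)*(d - 2)*(d + 2)*(d^2 + 8*d + 16) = (d - 3)*(d - 2)*(d + 2)*(d + 4)*(d + 4)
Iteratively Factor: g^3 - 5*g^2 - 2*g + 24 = (g - 4)*(g^2 - g - 6) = (g - 4)*(g + 2)*(g - 3)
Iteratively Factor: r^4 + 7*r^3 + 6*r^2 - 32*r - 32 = (r + 4)*(r^3 + 3*r^2 - 6*r - 8) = (r + 1)*(r + 4)*(r^2 + 2*r - 8) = (r + 1)*(r + 4)^2*(r - 2)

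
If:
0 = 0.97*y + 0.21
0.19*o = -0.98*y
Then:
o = 1.12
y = -0.22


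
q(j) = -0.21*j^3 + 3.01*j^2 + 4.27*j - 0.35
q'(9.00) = 7.42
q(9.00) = 128.80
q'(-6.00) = -54.53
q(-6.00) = 127.75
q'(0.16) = 5.22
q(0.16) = 0.41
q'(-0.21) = 2.98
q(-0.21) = -1.11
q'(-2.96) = -19.07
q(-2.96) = 18.83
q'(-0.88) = -1.52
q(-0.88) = -1.63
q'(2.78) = 16.14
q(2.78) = 30.27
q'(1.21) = 10.63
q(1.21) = 8.85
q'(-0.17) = 3.23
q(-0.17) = -0.99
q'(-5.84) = -52.37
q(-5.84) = 119.20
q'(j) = -0.63*j^2 + 6.02*j + 4.27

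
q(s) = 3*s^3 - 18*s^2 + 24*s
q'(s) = 9*s^2 - 36*s + 24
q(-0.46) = -15.14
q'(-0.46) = 42.46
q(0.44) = 7.33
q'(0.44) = 9.90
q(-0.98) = -43.63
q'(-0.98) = 67.92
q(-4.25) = -657.42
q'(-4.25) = 339.56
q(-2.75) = -264.52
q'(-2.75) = 191.06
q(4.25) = 7.17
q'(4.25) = 33.56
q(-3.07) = -330.13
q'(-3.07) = 219.34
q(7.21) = 361.74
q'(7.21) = 232.30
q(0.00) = 0.00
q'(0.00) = 24.00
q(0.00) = 0.00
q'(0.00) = 24.00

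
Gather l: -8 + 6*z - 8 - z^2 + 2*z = -z^2 + 8*z - 16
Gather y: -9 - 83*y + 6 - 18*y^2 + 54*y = -18*y^2 - 29*y - 3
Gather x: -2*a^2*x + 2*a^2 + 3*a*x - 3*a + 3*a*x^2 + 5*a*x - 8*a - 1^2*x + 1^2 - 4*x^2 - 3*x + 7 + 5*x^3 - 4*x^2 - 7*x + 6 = 2*a^2 - 11*a + 5*x^3 + x^2*(3*a - 8) + x*(-2*a^2 + 8*a - 11) + 14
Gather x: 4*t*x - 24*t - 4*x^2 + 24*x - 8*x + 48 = -24*t - 4*x^2 + x*(4*t + 16) + 48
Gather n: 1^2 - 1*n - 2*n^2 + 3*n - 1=-2*n^2 + 2*n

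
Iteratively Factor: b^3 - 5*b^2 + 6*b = (b)*(b^2 - 5*b + 6) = b*(b - 3)*(b - 2)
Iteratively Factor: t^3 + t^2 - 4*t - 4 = (t - 2)*(t^2 + 3*t + 2) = (t - 2)*(t + 2)*(t + 1)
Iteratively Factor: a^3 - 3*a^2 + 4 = (a + 1)*(a^2 - 4*a + 4) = (a - 2)*(a + 1)*(a - 2)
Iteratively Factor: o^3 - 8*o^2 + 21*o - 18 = (o - 2)*(o^2 - 6*o + 9) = (o - 3)*(o - 2)*(o - 3)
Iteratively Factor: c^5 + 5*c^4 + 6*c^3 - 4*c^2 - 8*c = (c + 2)*(c^4 + 3*c^3 - 4*c) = (c - 1)*(c + 2)*(c^3 + 4*c^2 + 4*c) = c*(c - 1)*(c + 2)*(c^2 + 4*c + 4) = c*(c - 1)*(c + 2)^2*(c + 2)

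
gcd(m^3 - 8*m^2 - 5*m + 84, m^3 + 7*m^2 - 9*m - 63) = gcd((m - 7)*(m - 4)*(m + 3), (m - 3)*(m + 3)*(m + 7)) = m + 3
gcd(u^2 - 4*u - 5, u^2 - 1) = u + 1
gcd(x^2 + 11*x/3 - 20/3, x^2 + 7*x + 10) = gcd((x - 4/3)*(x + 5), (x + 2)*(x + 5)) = x + 5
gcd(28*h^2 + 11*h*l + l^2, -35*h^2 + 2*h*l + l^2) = 7*h + l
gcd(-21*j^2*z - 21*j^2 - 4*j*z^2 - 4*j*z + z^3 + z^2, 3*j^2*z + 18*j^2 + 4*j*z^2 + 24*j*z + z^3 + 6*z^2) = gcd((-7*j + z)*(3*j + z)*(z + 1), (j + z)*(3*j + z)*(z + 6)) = 3*j + z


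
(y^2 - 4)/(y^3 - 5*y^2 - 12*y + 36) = (y + 2)/(y^2 - 3*y - 18)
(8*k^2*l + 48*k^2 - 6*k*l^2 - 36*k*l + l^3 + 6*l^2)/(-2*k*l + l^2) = -4*k - 24*k/l + l + 6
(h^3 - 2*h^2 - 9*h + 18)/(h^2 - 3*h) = h + 1 - 6/h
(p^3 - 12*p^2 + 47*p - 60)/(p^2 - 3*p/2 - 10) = 2*(p^2 - 8*p + 15)/(2*p + 5)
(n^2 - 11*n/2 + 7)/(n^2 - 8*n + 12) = (n - 7/2)/(n - 6)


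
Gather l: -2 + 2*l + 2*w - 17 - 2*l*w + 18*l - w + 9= l*(20 - 2*w) + w - 10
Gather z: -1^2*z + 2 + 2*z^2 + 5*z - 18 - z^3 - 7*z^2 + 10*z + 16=-z^3 - 5*z^2 + 14*z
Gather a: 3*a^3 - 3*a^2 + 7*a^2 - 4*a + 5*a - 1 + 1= 3*a^3 + 4*a^2 + a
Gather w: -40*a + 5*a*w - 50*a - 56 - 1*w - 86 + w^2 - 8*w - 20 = -90*a + w^2 + w*(5*a - 9) - 162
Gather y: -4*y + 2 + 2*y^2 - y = 2*y^2 - 5*y + 2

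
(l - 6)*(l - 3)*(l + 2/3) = l^3 - 25*l^2/3 + 12*l + 12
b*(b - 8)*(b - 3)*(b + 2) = b^4 - 9*b^3 + 2*b^2 + 48*b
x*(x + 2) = x^2 + 2*x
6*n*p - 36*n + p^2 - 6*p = (6*n + p)*(p - 6)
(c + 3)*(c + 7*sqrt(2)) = c^2 + 3*c + 7*sqrt(2)*c + 21*sqrt(2)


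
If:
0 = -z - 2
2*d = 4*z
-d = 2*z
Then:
No Solution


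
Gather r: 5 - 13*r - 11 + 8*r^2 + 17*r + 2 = 8*r^2 + 4*r - 4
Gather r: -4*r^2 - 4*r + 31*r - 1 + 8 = -4*r^2 + 27*r + 7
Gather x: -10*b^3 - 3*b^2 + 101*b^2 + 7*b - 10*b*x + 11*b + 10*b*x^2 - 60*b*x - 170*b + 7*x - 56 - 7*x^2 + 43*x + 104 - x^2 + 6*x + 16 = -10*b^3 + 98*b^2 - 152*b + x^2*(10*b - 8) + x*(56 - 70*b) + 64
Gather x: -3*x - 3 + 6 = 3 - 3*x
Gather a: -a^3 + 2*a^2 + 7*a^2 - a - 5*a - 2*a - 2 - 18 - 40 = -a^3 + 9*a^2 - 8*a - 60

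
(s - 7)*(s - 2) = s^2 - 9*s + 14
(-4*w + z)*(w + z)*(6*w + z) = -24*w^3 - 22*w^2*z + 3*w*z^2 + z^3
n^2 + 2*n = n*(n + 2)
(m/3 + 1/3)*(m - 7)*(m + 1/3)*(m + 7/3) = m^4/3 - 10*m^3/9 - 200*m^2/27 - 70*m/9 - 49/27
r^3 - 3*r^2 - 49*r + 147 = (r - 7)*(r - 3)*(r + 7)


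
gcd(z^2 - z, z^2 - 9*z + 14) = 1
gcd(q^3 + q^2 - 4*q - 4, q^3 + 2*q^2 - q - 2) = q^2 + 3*q + 2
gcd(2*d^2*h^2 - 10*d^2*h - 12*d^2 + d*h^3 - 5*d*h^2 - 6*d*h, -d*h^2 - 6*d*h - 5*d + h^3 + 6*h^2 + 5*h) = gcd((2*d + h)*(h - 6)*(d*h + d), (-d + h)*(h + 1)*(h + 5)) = h + 1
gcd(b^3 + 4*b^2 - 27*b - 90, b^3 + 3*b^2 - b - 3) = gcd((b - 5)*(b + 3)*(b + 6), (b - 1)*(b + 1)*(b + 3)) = b + 3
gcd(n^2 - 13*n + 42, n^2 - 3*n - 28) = n - 7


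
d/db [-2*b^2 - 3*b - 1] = -4*b - 3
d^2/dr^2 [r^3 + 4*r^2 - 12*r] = 6*r + 8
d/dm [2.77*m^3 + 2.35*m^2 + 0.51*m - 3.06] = 8.31*m^2 + 4.7*m + 0.51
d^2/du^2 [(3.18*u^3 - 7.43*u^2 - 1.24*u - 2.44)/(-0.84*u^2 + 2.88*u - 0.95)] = (-3.5527136788005e-15*u^5 + 1.4210854715202e-14*u^4 - 9.97790400000002*u^3 + 26.958024*u^2 - 58.573908*u + 56.778862)/(0.592704*u^6 - 6.096384*u^5 + 22.912848*u^4 - 37.677312*u^3 + 25.91334*u^2 - 7.7976*u + 0.857375)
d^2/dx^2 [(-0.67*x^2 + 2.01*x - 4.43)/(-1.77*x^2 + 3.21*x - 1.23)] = (-4.98078*x^3 + 74.52054*x^2 - 124.76376*x + 58.16034)/(5.545233*x^6 - 30.169827*x^5 + 66.275172*x^4 - 75.007107*x^3 + 46.055628*x^2 - 14.569227*x + 1.860867)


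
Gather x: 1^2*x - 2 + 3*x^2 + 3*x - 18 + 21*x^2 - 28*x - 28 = 24*x^2 - 24*x - 48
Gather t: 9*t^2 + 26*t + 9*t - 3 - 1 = 9*t^2 + 35*t - 4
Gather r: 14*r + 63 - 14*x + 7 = 14*r - 14*x + 70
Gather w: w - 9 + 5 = w - 4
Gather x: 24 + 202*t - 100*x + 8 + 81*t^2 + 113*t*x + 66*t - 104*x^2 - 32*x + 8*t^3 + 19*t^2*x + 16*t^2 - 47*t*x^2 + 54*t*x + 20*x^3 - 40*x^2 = 8*t^3 + 97*t^2 + 268*t + 20*x^3 + x^2*(-47*t - 144) + x*(19*t^2 + 167*t - 132) + 32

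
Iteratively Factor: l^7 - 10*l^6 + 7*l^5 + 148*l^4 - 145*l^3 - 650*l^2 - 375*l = (l - 5)*(l^6 - 5*l^5 - 18*l^4 + 58*l^3 + 145*l^2 + 75*l) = (l - 5)*(l + 3)*(l^5 - 8*l^4 + 6*l^3 + 40*l^2 + 25*l) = (l - 5)*(l + 1)*(l + 3)*(l^4 - 9*l^3 + 15*l^2 + 25*l) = (l - 5)^2*(l + 1)*(l + 3)*(l^3 - 4*l^2 - 5*l) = (l - 5)^2*(l + 1)^2*(l + 3)*(l^2 - 5*l) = l*(l - 5)^2*(l + 1)^2*(l + 3)*(l - 5)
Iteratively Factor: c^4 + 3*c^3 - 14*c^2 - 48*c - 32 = (c + 1)*(c^3 + 2*c^2 - 16*c - 32) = (c - 4)*(c + 1)*(c^2 + 6*c + 8) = (c - 4)*(c + 1)*(c + 2)*(c + 4)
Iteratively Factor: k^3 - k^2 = (k - 1)*(k^2) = k*(k - 1)*(k)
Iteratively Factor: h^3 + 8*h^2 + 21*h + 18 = (h + 3)*(h^2 + 5*h + 6) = (h + 3)^2*(h + 2)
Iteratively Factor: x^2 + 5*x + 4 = (x + 4)*(x + 1)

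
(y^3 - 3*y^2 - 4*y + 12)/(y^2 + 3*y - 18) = (y^2 - 4)/(y + 6)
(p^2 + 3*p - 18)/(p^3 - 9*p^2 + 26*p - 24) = (p + 6)/(p^2 - 6*p + 8)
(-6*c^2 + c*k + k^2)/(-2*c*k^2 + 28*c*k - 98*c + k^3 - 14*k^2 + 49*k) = (3*c + k)/(k^2 - 14*k + 49)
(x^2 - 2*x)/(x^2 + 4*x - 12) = x/(x + 6)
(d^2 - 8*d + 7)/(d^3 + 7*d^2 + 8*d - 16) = (d - 7)/(d^2 + 8*d + 16)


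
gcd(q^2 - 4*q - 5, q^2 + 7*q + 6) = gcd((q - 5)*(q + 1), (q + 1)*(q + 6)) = q + 1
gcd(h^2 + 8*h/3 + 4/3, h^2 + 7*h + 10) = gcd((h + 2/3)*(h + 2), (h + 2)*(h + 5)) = h + 2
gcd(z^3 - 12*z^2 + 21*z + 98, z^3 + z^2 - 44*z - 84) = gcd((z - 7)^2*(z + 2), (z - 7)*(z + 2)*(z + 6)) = z^2 - 5*z - 14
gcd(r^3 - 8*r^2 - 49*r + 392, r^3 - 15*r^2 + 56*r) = r^2 - 15*r + 56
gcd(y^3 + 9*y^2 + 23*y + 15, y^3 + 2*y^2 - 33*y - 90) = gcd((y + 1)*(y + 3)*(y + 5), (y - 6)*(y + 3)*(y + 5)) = y^2 + 8*y + 15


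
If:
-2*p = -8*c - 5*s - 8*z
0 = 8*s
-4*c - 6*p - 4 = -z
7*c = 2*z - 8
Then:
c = -192/217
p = 16/217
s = 0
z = 28/31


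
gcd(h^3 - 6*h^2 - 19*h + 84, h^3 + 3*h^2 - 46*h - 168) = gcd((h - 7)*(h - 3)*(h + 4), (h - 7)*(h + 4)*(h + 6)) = h^2 - 3*h - 28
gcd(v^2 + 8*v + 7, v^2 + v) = v + 1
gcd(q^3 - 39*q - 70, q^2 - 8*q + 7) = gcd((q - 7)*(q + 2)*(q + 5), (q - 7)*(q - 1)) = q - 7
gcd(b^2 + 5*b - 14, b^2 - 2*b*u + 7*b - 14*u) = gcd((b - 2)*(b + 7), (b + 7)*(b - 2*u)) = b + 7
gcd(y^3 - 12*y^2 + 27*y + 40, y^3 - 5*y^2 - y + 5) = y^2 - 4*y - 5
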